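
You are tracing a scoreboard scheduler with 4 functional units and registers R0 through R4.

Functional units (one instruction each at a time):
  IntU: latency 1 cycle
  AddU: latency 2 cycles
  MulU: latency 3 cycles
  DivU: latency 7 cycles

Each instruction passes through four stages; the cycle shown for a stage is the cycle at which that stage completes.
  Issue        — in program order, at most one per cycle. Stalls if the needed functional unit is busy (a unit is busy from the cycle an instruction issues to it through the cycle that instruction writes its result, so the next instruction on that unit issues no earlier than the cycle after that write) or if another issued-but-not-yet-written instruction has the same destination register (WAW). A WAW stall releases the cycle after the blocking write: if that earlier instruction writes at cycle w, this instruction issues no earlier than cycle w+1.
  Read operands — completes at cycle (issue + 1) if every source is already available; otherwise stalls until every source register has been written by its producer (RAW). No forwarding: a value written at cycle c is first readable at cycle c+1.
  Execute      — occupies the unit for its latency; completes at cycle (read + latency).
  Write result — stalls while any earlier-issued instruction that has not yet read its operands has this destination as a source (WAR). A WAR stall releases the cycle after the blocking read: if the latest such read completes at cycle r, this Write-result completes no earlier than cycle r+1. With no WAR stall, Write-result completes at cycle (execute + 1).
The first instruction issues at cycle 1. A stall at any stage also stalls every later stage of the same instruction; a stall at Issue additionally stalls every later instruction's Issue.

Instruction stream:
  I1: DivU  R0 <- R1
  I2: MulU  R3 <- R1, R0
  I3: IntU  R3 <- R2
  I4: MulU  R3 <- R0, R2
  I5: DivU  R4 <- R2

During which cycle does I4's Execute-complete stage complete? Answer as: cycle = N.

cycle = 24

I1  is:1  ro:2  ex:9  wr:10
I2  is:2  ro:11  ex:14  wr:15  — RAW R0: wait I1 write@10
I3  is:16  ro:17  ex:18  wr:19  — WAW R3: wait I2 write@15
I4  is:20  ro:21  ex:24  wr:25  — WAW R3: wait I3 write@19
I5  is:21  ro:22  ex:29  wr:30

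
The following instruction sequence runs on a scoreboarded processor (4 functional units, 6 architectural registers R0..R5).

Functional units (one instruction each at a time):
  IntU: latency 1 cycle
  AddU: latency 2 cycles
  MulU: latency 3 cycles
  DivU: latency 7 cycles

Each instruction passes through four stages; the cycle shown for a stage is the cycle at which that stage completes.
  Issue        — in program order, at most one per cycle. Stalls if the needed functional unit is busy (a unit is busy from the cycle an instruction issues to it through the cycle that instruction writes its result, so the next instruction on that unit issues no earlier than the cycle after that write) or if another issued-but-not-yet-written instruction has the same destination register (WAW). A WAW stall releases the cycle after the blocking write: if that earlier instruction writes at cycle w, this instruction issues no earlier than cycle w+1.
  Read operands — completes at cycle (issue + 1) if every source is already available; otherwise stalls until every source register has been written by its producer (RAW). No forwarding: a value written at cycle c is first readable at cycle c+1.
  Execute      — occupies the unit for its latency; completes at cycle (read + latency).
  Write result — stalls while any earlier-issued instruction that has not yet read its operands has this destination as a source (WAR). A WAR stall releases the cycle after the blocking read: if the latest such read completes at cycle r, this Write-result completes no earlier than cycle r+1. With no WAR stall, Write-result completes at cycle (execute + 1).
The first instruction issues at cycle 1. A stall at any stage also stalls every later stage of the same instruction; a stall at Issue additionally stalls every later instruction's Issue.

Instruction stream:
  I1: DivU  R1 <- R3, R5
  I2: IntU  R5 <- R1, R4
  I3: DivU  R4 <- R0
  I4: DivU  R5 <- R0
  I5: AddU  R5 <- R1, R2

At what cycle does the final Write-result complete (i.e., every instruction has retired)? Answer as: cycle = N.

c1: I1→DivU
c2: I1 RO | I2→IntU
c9: I1 EX
c10: I1 WR R1
c11: I2 RO | I3→DivU
c12: I2 EX | I3 RO
c13: I2 WR R5
c19: I3 EX
c20: I3 WR R4
c21: I4→DivU
c22: I4 RO
c29: I4 EX
c30: I4 WR R5
c31: I5→AddU
c32: I5 RO
c34: I5 EX
c35: I5 WR R5

cycle = 35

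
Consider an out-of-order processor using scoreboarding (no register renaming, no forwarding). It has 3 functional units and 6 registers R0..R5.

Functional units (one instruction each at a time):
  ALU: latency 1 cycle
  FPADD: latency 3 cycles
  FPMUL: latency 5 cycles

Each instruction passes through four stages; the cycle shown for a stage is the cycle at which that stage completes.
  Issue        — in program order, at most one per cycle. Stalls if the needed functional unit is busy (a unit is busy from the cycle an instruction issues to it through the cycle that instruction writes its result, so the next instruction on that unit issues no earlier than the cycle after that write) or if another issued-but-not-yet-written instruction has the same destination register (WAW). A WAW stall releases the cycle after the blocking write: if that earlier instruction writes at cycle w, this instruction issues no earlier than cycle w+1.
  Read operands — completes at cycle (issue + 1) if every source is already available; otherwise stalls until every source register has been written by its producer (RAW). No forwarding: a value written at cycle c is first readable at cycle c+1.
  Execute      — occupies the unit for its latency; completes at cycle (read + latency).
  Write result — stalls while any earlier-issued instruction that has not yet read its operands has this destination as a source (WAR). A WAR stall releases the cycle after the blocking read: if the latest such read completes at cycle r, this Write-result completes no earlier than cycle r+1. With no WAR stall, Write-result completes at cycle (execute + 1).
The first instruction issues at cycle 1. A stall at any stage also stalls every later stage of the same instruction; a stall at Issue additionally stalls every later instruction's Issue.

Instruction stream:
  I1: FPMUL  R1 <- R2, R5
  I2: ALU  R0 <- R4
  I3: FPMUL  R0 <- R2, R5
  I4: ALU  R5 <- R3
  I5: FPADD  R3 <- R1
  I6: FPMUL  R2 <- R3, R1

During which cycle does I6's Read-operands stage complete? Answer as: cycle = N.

I1: IS=1 RO=2 EX=7 WR=8
I2: IS=2 RO=3 EX=4 WR=5
I3: IS=9 RO=10 EX=15 WR=16  [struct: FPMUL busy until I1 writes@8]
I4: IS=10 RO=11 EX=12 WR=13
I5: IS=11 RO=12 EX=15 WR=16
I6: IS=17 RO=18 EX=23 WR=24  [struct: FPMUL busy until I3 writes@16]

cycle = 18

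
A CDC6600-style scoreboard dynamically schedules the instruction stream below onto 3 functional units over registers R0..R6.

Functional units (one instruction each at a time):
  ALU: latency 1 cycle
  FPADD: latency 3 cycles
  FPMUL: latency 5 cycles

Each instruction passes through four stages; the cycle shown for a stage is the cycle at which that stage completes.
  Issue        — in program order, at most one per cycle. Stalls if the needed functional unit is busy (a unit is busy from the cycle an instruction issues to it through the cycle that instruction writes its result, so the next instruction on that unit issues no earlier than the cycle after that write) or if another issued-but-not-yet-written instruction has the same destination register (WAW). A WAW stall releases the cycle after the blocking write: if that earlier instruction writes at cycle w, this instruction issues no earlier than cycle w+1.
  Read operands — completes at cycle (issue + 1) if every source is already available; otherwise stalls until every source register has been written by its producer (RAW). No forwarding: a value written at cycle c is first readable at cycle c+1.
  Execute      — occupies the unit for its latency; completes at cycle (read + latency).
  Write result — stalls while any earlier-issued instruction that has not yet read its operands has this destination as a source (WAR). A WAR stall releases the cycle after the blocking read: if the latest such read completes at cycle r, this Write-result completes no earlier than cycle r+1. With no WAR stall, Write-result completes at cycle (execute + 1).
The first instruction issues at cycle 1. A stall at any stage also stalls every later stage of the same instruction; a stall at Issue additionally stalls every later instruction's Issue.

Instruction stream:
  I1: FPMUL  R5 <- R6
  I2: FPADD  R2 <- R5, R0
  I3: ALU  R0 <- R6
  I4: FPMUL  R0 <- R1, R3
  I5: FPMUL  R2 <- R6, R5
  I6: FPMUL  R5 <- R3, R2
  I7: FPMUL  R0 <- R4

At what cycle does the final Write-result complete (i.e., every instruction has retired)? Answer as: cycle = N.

cycle = 42

t=1  issue I1 (FPMUL)
t=2  I1 read-ops; issue I2 (FPADD)
t=3  issue I3 (ALU)
t=4  I3 read-ops
t=5  I3 finished on ALU
t=7  I1 finished on FPMUL
t=8  I1→R5
t=9  I2 read-ops
t=10  I3→R0
t=11  issue I4 (FPMUL)
t=12  I2 finished on FPADD; I4 read-ops
t=13  I2→R2
t=17  I4 finished on FPMUL
t=18  I4→R0
t=19  issue I5 (FPMUL)
t=20  I5 read-ops
t=25  I5 finished on FPMUL
t=26  I5→R2
t=27  issue I6 (FPMUL)
t=28  I6 read-ops
t=33  I6 finished on FPMUL
t=34  I6→R5
t=35  issue I7 (FPMUL)
t=36  I7 read-ops
t=41  I7 finished on FPMUL
t=42  I7→R0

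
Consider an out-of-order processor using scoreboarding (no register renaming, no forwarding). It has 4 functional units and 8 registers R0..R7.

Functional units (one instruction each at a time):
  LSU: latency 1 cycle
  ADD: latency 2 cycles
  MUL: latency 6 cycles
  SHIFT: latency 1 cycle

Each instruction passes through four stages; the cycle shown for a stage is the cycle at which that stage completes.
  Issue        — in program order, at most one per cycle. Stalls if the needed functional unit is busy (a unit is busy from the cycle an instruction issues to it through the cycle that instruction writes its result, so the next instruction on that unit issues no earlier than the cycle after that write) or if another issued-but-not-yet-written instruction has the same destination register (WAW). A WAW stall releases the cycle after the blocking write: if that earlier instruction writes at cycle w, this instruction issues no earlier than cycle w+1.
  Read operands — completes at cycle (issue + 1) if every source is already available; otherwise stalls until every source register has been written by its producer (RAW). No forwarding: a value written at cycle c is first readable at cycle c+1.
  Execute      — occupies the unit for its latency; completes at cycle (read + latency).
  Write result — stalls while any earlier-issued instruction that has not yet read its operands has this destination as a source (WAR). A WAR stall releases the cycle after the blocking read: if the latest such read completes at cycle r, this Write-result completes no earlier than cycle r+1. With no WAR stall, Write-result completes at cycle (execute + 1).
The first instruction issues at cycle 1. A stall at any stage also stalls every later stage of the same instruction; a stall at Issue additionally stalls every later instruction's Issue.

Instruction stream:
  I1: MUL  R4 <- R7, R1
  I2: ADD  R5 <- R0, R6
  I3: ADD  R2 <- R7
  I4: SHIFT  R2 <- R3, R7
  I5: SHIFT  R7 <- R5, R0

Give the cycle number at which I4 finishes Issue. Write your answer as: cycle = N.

  I1 | 1 | 2 | 8 | 9
  I2 | 2 | 3 | 5 | 6
  I3 | 7 | 8 | 10 | 11   struct: ADD busy until I2 writes@6
  I4 | 12 | 13 | 14 | 15   WAW R2: wait I3 write@11
  I5 | 16 | 17 | 18 | 19   struct: SHIFT busy until I4 writes@15

cycle = 12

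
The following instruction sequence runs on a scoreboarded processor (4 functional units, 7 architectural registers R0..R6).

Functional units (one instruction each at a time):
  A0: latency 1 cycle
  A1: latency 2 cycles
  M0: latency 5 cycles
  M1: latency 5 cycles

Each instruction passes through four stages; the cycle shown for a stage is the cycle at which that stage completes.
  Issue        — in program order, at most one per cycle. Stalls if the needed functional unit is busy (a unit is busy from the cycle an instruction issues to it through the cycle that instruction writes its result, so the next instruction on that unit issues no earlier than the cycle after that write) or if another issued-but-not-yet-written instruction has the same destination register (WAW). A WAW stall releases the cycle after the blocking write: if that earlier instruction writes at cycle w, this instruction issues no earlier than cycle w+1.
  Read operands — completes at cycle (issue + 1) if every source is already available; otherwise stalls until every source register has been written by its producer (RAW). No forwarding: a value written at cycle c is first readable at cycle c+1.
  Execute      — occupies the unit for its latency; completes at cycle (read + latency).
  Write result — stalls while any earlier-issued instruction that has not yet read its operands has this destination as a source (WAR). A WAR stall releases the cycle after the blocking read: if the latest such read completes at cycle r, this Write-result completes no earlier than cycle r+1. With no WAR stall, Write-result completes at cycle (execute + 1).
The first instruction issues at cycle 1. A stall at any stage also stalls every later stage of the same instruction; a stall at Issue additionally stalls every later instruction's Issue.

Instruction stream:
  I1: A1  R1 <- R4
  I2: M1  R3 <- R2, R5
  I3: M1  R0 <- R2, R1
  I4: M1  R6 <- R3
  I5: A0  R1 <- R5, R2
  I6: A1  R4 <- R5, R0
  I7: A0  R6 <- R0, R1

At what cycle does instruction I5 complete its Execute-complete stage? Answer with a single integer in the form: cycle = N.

cycle = 21

[1] I1 issues→A1
[2] I1 reads; I2 issues→M1
[3] I2 reads
[4] I1 exec-done
[5] I1 writes R1
[8] I2 exec-done
[9] I2 writes R3
[10] I3 issues→M1
[11] I3 reads
[16] I3 exec-done
[17] I3 writes R0
[18] I4 issues→M1
[19] I4 reads; I5 issues→A0
[20] I5 reads; I6 issues→A1
[21] I5 exec-done; I6 reads
[22] I5 writes R1
[23] I6 exec-done
[24] I4 exec-done; I6 writes R4
[25] I4 writes R6
[26] I7 issues→A0
[27] I7 reads
[28] I7 exec-done
[29] I7 writes R6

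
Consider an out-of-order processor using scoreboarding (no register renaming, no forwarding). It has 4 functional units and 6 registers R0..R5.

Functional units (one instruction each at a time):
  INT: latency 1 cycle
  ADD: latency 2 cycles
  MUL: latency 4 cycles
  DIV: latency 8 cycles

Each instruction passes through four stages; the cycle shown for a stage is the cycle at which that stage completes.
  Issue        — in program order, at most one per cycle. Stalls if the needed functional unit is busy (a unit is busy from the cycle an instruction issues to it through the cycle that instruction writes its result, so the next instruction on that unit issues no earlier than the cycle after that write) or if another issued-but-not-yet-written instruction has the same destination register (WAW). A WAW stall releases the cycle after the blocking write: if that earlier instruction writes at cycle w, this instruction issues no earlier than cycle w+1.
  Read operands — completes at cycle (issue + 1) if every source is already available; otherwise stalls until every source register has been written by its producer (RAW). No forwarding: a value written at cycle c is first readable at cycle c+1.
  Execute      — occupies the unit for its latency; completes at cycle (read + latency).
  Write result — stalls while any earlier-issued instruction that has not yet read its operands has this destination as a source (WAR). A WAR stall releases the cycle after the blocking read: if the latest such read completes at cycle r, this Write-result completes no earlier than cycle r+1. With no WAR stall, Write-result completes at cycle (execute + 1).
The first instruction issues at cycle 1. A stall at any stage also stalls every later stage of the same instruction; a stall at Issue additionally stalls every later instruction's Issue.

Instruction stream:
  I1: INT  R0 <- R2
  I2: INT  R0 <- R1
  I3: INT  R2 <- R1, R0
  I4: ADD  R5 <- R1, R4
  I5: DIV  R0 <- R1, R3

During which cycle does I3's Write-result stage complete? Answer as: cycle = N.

cycle 1: I1 dispatched to INT
cycle 2: I1 operands ready
cycle 3: I1 complete
cycle 4: R0←I1
cycle 5: I2 dispatched to INT
cycle 6: I2 operands ready
cycle 7: I2 complete
cycle 8: R0←I2
cycle 9: I3 dispatched to INT
cycle 10: I3 operands ready, I4 dispatched to ADD
cycle 11: I3 complete, I4 operands ready, I5 dispatched to DIV
cycle 12: R2←I3, I5 operands ready
cycle 13: I4 complete
cycle 14: R5←I4
cycle 20: I5 complete
cycle 21: R0←I5

cycle = 12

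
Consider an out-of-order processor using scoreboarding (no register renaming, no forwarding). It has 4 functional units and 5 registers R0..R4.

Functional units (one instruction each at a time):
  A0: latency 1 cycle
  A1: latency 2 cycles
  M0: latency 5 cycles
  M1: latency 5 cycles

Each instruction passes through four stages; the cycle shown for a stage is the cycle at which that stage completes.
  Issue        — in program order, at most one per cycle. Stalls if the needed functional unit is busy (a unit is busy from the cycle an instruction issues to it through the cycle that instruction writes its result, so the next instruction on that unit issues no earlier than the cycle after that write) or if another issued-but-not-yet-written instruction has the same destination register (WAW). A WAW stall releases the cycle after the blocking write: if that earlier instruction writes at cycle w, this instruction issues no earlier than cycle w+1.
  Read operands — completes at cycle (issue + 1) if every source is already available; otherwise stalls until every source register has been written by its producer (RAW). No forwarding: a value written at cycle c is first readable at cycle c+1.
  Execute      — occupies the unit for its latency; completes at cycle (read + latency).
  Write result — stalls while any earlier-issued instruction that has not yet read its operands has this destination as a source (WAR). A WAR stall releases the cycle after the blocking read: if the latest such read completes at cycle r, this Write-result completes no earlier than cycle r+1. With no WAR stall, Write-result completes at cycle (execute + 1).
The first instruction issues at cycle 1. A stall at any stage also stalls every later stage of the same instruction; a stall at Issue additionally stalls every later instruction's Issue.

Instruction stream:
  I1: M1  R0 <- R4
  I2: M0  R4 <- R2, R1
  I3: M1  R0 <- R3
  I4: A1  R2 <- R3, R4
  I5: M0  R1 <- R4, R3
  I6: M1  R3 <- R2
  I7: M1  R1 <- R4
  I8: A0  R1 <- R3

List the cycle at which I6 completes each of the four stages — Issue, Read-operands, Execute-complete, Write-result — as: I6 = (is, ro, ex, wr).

cycle 1: I1→M1
cycle 2: I1 RO, I2→M0
cycle 3: I2 RO
cycle 7: I1 EX
cycle 8: I1 WR R0, I2 EX
cycle 9: I2 WR R4, I3→M1
cycle 10: I3 RO, I4→A1
cycle 11: I4 RO, I5→M0
cycle 12: I5 RO
cycle 13: I4 EX
cycle 14: I4 WR R2
cycle 15: I3 EX
cycle 16: I3 WR R0
cycle 17: I5 EX, I6→M1
cycle 18: I5 WR R1, I6 RO
cycle 23: I6 EX
cycle 24: I6 WR R3
cycle 25: I7→M1
cycle 26: I7 RO
cycle 31: I7 EX
cycle 32: I7 WR R1
cycle 33: I8→A0
cycle 34: I8 RO
cycle 35: I8 EX
cycle 36: I8 WR R1

I6 = (17, 18, 23, 24)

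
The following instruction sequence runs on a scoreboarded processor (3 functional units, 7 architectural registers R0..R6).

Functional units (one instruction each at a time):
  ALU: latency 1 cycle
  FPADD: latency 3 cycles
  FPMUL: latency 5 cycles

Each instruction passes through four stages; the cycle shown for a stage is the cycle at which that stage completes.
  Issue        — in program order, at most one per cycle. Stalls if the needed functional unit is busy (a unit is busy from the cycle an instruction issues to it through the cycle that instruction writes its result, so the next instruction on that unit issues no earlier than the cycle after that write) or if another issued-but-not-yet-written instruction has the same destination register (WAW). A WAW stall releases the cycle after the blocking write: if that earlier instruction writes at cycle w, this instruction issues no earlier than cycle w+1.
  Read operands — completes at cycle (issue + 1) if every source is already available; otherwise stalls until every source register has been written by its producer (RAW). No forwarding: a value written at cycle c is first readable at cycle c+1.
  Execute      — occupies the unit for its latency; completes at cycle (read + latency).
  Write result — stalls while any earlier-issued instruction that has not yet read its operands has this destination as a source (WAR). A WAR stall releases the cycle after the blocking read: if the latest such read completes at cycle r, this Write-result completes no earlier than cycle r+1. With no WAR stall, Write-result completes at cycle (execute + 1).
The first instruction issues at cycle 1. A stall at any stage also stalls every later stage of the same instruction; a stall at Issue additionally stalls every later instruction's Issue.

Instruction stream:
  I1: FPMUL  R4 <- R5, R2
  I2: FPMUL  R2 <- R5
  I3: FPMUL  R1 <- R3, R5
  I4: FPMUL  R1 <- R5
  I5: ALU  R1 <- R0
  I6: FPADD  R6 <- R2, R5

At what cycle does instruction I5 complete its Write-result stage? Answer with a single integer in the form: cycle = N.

cycle 1: issue I1 (FPMUL)
cycle 2: I1 read-ops
cycle 7: I1 finished on FPMUL
cycle 8: I1→R4
cycle 9: issue I2 (FPMUL)
cycle 10: I2 read-ops
cycle 15: I2 finished on FPMUL
cycle 16: I2→R2
cycle 17: issue I3 (FPMUL)
cycle 18: I3 read-ops
cycle 23: I3 finished on FPMUL
cycle 24: I3→R1
cycle 25: issue I4 (FPMUL)
cycle 26: I4 read-ops
cycle 31: I4 finished on FPMUL
cycle 32: I4→R1
cycle 33: issue I5 (ALU)
cycle 34: I5 read-ops; issue I6 (FPADD)
cycle 35: I5 finished on ALU; I6 read-ops
cycle 36: I5→R1
cycle 38: I6 finished on FPADD
cycle 39: I6→R6

cycle = 36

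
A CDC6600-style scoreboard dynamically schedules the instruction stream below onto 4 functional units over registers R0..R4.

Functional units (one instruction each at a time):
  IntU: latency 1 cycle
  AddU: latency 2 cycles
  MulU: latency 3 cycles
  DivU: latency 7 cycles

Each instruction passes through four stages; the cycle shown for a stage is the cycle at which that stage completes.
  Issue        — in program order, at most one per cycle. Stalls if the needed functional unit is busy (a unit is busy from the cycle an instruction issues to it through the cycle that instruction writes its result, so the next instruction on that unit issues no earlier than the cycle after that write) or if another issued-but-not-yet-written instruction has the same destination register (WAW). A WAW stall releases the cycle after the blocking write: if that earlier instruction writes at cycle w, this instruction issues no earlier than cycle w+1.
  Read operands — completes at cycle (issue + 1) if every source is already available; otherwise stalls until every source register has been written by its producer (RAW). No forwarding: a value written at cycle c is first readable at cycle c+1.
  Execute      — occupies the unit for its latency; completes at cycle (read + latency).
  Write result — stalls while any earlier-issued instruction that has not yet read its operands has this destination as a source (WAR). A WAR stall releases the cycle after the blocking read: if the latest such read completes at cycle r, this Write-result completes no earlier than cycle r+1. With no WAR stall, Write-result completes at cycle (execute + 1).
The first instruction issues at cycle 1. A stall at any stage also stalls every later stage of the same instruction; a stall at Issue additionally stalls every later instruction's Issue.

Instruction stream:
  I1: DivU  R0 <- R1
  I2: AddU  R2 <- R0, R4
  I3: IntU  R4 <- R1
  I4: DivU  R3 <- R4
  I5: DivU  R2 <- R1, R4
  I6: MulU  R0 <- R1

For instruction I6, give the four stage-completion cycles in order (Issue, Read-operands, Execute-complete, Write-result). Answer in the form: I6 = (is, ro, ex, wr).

I6 = (23, 24, 27, 28)

I1: IS=1 RO=2 EX=9 WR=10
I2: IS=2 RO=11 EX=13 WR=14  [RAW R0: wait I1 write@10]
I3: IS=3 RO=4 EX=5 WR=12  [WAR R4: wait I2 read@11]
I4: IS=11 RO=13 EX=20 WR=21  [struct: DivU busy until I1 writes@10; RAW R4: wait I3 write@12]
I5: IS=22 RO=23 EX=30 WR=31  [struct: DivU busy until I4 writes@21]
I6: IS=23 RO=24 EX=27 WR=28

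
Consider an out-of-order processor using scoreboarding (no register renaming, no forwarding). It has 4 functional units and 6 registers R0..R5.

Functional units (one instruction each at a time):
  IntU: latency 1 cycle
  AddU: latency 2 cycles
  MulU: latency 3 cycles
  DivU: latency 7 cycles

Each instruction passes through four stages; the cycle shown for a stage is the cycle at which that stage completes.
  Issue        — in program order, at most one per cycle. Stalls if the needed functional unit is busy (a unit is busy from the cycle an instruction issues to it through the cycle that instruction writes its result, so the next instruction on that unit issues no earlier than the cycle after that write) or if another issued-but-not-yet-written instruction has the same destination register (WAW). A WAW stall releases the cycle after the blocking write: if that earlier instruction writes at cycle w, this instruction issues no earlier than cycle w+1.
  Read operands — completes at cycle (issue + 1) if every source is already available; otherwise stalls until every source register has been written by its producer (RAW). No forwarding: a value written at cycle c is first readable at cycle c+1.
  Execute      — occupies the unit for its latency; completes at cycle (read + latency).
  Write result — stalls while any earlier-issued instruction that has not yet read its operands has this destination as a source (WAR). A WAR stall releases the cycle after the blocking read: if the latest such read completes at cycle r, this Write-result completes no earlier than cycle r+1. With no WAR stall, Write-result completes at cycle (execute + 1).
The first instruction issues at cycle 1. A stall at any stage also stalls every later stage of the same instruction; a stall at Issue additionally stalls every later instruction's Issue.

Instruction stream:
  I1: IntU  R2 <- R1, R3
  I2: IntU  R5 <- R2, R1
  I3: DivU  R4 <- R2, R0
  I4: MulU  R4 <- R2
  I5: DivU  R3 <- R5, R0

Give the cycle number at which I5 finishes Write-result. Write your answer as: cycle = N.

cycle = 26

c1: issue I1 (IntU)
c2: I1 read-ops
c3: I1 finished on IntU
c4: I1→R2
c5: issue I2 (IntU)
c6: I2 read-ops | issue I3 (DivU)
c7: I2 finished on IntU | I3 read-ops
c8: I2→R5
c14: I3 finished on DivU
c15: I3→R4
c16: issue I4 (MulU)
c17: I4 read-ops | issue I5 (DivU)
c18: I5 read-ops
c20: I4 finished on MulU
c21: I4→R4
c25: I5 finished on DivU
c26: I5→R3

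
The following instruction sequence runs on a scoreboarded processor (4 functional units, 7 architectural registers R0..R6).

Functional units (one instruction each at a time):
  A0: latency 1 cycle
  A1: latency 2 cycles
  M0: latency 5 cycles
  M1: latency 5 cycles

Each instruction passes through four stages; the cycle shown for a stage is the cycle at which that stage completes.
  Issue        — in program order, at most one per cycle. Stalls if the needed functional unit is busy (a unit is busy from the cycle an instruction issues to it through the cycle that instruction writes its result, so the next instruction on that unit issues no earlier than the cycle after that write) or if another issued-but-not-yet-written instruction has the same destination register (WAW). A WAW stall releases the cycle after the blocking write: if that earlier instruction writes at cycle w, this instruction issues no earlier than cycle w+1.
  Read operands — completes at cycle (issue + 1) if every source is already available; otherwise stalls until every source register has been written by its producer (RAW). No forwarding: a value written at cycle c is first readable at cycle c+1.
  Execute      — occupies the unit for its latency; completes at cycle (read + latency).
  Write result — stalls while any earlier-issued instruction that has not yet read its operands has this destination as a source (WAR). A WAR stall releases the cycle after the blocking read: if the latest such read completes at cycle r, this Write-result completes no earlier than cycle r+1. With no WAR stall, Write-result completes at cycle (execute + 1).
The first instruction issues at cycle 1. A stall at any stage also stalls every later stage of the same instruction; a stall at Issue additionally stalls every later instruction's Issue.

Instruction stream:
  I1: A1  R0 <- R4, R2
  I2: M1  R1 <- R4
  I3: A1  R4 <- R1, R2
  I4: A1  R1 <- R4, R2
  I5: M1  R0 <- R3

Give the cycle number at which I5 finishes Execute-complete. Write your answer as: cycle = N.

I1 -> (1, 2, 4, 5)
I2 -> (2, 3, 8, 9)
I3 -> (6, 10, 12, 13)  // struct: A1 busy until I1 writes@5, RAW R1: wait I2 write@9
I4 -> (14, 15, 17, 18)  // struct: A1 busy until I3 writes@13
I5 -> (15, 16, 21, 22)

cycle = 21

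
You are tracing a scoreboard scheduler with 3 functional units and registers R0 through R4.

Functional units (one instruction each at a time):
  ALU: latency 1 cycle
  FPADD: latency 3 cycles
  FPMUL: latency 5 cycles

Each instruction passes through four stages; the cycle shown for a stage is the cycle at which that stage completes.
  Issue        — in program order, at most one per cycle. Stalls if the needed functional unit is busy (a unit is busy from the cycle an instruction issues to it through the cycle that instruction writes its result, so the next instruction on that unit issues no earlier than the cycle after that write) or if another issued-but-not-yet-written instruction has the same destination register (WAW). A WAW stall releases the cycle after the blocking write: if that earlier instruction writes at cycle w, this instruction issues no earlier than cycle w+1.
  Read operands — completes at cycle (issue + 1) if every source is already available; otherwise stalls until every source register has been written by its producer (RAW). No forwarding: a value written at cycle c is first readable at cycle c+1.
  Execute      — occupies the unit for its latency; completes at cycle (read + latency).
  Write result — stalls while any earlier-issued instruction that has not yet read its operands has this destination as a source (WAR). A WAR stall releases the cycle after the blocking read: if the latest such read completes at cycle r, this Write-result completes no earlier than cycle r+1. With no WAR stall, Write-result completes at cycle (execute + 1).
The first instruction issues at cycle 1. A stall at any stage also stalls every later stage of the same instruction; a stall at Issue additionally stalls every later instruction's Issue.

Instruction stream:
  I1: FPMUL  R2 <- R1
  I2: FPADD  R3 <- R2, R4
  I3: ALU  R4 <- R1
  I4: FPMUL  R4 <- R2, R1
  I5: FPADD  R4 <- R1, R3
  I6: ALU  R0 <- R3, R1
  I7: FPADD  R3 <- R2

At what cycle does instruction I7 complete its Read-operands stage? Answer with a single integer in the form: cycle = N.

cycle = 26

c1: I1→FPMUL
c2: I1 RO | I2→FPADD
c3: I3→ALU
c4: I3 RO
c5: I3 EX
c7: I1 EX
c8: I1 WR R2
c9: I2 RO
c10: I3 WR R4
c11: I4→FPMUL
c12: I2 EX | I4 RO
c13: I2 WR R3
c17: I4 EX
c18: I4 WR R4
c19: I5→FPADD
c20: I5 RO | I6→ALU
c21: I6 RO
c22: I6 EX
c23: I5 EX | I6 WR R0
c24: I5 WR R4
c25: I7→FPADD
c26: I7 RO
c29: I7 EX
c30: I7 WR R3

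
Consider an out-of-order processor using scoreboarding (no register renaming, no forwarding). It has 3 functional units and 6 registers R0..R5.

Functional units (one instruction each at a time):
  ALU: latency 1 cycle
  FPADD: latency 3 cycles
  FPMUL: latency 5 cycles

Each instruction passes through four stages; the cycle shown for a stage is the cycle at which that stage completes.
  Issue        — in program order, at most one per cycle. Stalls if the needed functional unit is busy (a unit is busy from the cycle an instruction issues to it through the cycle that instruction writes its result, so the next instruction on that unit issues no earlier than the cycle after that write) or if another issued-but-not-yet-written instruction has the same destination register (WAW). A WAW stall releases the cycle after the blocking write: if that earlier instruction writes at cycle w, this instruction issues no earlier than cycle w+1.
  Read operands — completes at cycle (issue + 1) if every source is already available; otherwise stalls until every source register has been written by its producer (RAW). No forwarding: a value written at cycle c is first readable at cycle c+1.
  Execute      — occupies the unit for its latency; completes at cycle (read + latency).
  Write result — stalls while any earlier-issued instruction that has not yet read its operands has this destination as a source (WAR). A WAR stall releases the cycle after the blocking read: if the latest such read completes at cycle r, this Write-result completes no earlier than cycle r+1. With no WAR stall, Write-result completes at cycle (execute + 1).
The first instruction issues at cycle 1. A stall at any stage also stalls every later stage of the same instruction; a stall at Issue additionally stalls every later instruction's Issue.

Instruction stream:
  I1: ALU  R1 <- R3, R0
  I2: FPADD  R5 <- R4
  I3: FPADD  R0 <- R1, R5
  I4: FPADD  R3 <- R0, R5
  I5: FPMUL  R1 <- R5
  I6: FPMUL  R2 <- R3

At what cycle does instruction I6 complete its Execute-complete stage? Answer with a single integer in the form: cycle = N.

cycle = 29

1) issue 1, read 2, done 3, write 4
2) issue 2, read 3, done 6, write 7
3) issue 8, read 9, done 12, write 13  <struct: FPADD busy until I2 writes@7>
4) issue 14, read 15, done 18, write 19  <struct: FPADD busy until I3 writes@13>
5) issue 15, read 16, done 21, write 22
6) issue 23, read 24, done 29, write 30  <struct: FPMUL busy until I5 writes@22>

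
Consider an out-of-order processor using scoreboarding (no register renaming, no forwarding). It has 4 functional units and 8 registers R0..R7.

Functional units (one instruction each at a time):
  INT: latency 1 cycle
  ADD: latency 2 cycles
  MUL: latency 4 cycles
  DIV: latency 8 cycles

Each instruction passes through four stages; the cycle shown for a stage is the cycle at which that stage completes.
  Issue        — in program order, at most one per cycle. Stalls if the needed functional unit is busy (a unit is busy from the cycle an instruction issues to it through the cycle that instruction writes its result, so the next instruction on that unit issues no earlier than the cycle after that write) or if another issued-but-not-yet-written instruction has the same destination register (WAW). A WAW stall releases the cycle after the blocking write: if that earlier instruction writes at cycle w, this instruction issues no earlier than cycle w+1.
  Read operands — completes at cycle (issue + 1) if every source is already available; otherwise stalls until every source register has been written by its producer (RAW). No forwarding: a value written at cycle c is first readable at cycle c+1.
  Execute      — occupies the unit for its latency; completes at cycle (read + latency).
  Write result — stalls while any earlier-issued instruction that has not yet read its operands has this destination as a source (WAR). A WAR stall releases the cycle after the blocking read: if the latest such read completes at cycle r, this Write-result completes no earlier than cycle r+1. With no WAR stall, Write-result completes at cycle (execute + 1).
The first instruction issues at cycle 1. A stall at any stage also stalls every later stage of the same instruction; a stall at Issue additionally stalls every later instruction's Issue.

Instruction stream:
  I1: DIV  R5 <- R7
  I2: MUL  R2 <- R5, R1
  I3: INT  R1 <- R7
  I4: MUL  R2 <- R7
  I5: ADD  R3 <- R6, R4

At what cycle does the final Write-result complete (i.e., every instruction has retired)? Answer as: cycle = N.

t=1  I1→DIV
t=2  I1 RO | I2→MUL
t=3  I3→INT
t=4  I3 RO
t=5  I3 EX
t=10  I1 EX
t=11  I1 WR R5
t=12  I2 RO
t=13  I3 WR R1
t=16  I2 EX
t=17  I2 WR R2
t=18  I4→MUL
t=19  I4 RO | I5→ADD
t=20  I5 RO
t=22  I5 EX
t=23  I4 EX | I5 WR R3
t=24  I4 WR R2

cycle = 24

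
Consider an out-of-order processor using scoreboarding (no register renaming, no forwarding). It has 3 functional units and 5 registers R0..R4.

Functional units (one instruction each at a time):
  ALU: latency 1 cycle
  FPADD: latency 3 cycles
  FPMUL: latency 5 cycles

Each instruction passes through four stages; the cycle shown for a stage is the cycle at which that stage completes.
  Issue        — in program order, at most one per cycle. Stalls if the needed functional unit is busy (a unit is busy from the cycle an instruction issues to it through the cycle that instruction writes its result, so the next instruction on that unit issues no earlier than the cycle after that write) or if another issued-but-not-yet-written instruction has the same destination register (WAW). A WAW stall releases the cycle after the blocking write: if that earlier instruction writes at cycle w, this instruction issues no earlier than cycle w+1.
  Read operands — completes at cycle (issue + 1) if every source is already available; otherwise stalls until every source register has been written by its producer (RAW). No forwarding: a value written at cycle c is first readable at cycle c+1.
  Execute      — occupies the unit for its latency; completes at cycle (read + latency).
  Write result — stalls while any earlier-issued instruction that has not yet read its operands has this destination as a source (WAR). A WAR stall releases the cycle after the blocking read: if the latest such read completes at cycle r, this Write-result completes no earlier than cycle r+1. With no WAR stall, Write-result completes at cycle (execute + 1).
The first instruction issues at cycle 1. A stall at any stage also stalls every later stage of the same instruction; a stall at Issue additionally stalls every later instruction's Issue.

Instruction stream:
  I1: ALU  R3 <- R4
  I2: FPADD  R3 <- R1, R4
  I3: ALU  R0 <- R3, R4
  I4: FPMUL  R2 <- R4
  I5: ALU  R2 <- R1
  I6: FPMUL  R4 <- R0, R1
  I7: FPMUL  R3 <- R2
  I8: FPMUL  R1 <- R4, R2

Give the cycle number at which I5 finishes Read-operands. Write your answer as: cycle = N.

cycle = 16

[1] I1 dispatched to ALU
[2] I1 operands ready
[3] I1 complete
[4] R3←I1
[5] I2 dispatched to FPADD
[6] I2 operands ready · I3 dispatched to ALU
[7] I4 dispatched to FPMUL
[8] I4 operands ready
[9] I2 complete
[10] R3←I2
[11] I3 operands ready
[12] I3 complete
[13] R0←I3 · I4 complete
[14] R2←I4
[15] I5 dispatched to ALU
[16] I5 operands ready · I6 dispatched to FPMUL
[17] I5 complete · I6 operands ready
[18] R2←I5
[22] I6 complete
[23] R4←I6
[24] I7 dispatched to FPMUL
[25] I7 operands ready
[30] I7 complete
[31] R3←I7
[32] I8 dispatched to FPMUL
[33] I8 operands ready
[38] I8 complete
[39] R1←I8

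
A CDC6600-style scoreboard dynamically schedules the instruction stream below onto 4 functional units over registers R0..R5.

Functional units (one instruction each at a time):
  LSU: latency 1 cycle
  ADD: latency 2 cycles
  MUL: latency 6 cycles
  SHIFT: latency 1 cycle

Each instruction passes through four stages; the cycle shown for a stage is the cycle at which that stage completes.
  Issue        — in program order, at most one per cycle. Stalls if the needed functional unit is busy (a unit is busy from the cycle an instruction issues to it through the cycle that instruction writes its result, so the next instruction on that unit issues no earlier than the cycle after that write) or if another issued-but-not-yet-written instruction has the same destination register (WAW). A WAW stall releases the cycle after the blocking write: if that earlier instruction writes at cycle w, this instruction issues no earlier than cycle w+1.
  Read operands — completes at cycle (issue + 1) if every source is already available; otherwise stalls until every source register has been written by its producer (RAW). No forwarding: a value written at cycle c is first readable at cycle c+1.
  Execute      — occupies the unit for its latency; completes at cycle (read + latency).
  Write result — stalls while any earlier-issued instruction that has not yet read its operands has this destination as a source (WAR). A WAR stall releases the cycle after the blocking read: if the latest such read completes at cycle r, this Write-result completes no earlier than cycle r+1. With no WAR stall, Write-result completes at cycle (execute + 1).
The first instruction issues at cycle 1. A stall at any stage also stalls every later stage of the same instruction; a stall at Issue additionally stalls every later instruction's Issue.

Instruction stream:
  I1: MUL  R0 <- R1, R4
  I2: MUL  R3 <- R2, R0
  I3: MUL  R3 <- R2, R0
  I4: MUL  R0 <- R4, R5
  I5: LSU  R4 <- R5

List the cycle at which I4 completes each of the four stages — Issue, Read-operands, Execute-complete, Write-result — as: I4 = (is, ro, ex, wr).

I1  is:1  ro:2  ex:8  wr:9
I2  is:10  ro:11  ex:17  wr:18  — struct: MUL busy until I1 writes@9
I3  is:19  ro:20  ex:26  wr:27  — struct: MUL busy until I2 writes@18
I4  is:28  ro:29  ex:35  wr:36  — struct: MUL busy until I3 writes@27
I5  is:29  ro:30  ex:31  wr:32

I4 = (28, 29, 35, 36)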